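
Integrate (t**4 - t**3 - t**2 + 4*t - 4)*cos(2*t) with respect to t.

t**4*sin(2*t)/2 - t**3*sin(2*t)/2 + t**3*cos(2*t) - 2*t**2*sin(2*t) - 3*t**2*cos(2*t)/4 + 11*t*sin(2*t)/4 - 2*t*cos(2*t) - sin(2*t) + 11*cos(2*t)/8 + C

Use integration by parts with u = t**4 - t**3 - t**2 + 4*t - 4, dv = cos(2*t) dt, so v = sin(2*t)/2.
Apply parts 4 times (tabular method): alternate signs, differentiate u down to 0, integrate dv up.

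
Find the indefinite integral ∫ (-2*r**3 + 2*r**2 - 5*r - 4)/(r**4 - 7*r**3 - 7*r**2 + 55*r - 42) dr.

Factor the denominator: (r - 7)*(r - 2)*(r - 1)*(r + 3).
Partial-fraction decomposition: -83/(200*(r + 3)) - 3/(8*(r - 1)) + 22/(25*(r - 2)) - 209/(100*(r - 7)).
Integrate each term: A/(r−a) contributes A·log|r−a|.

-209*log(r - 7)/100 + 22*log(r - 2)/25 - 3*log(r - 1)/8 - 83*log(r + 3)/200 + C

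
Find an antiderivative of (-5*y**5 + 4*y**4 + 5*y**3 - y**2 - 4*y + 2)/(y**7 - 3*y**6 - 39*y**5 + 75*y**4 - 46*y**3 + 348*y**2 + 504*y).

log(y)/252 - 72791*log(y - 7)/154336 + 775*log(y - 3)/5616 - 9*log(y + 1)/800 + 21487*log(y + 6)/70200 + 4801*log(y**2 + 4)/275600 - 19793*atan(y/2)/137800 + C

Factor the denominator: y*(y - 7)*(y - 3)*(y + 1)*(y + 6)*(y**2 + 4).
Partial-fraction decomposition: (4801*y - 39586)/(137800*(y**2 + 4)) + 21487/(70200*(y + 6)) - 9/(800*(y + 1)) + 775/(5616*(y - 3)) - 72791/(154336*(y - 7)) + 1/(252*y).
Integrate each term; A/(y−a) gives A·log|y−a|; the (By+D)/(y²+p²) term gives a log and an atan.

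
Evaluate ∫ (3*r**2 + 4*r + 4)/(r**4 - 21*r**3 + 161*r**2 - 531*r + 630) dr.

179*log(r - 7)/8 - 136*log(r - 6)/3 + 99*log(r - 5)/4 - 43*log(r - 3)/24 + C

Factor the denominator: (r - 7)*(r - 6)*(r - 5)*(r - 3).
Partial-fraction decomposition: -43/(24*(r - 3)) + 99/(4*(r - 5)) - 136/(3*(r - 6)) + 179/(8*(r - 7)).
Integrate each term: A/(r−a) contributes A·log|r−a|.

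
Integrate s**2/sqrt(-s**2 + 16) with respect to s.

Substitute s = 4·sin(θ), so ds = 4·cos(θ) dθ and the radical becomes sqrt(-s**2 + 16) = 4·cos(θ) by the Pythagorean identity.
Integrate the resulting trig expression in θ, then back-substitute θ = asin(s/4), sin(θ) = s/4, cos(θ) = sqrt(-s**2 + 16)/4 (absorbing any constant into C).

-s*sqrt(-s**2 + 16)/2 + 8*asin(s/4) + C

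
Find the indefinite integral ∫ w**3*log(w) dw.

Use integration by parts with u = log(w), dv = w**3 dw.
Then du = 1/w dw and v = w**4/4.

w**4*log(w)/4 - w**4/16 + C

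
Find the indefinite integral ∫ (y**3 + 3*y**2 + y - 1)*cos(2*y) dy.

Use integration by parts with u = y**3 + 3*y**2 + y - 1, dv = cos(2*y) dy, so v = sin(2*y)/2.
Apply parts 3 times (tabular method): alternate signs, differentiate u down to 0, integrate dv up.

y**3*sin(2*y)/2 + 3*y**2*sin(2*y)/2 + 3*y**2*cos(2*y)/4 - y*sin(2*y)/4 + 3*y*cos(2*y)/2 - 5*sin(2*y)/4 - cos(2*y)/8 + C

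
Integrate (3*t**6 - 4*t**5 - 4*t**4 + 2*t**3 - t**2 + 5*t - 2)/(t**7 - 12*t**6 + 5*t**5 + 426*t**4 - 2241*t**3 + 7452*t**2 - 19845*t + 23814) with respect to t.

Factor the denominator: (t - 7)*(t - 6)*(t - 3)**2*(t + 7)*(t**2 + 9).
Partial-fraction decomposition: -(3997*t - 13578)/(46980*(t**2 + 9)) + 1087/(2800*(t + 7)) + 50347/(43200*(t - 3)) + 949/(2160*(t - 3)**2) - 8008/(405*(t - 6)) + 276785/(12992*(t - 7)).
Integrate each term; A/(t−a) gives A·log|t−a|; the (Bt+D)/(t²+p²) term gives a log and an atan.

276785*log(t - 7)/12992 - 8008*log(t - 6)/405 + 50347*log(t - 3)/43200 + 1087*log(t + 7)/2800 - 3997*log(t**2 + 9)/93960 + 2263*atan(t/3)/23490 - 949/(2160*t - 6480) + C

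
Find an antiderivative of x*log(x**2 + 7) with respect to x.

Let u = x**2 + 7, so du = (2*x) dx.
The integral becomes (1/2)·∫ log(u) du; integrate by parts with u′=log(u), dv′=du.

x**2*log(x**2 + 7)/2 - x**2/2 + 7*log(x**2 + 7)/2 + C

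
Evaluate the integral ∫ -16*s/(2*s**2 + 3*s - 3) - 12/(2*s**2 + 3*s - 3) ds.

Let u = 2*s**2 + 3*s - 3, so du = (4*s + 3) ds.
Rewriting, the integral becomes -4·∫ 1/u du = -4·log(u).
Substituting back, u = 2*s**2 + 3*s - 3.

-4*log(2*s**2 + 3*s - 3) + C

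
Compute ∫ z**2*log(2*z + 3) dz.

Use integration by parts with u = log(2*z + 3), dv = z**2 dz.
Then du = 2/(2*z + 3) dz and v = z**3/3.

z**3*log(2*z + 3)/3 - z**3/9 + z**2/4 - 3*z/4 + 9*log(2*z + 3)/8 + C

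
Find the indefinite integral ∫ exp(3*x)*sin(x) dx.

Let I denote the integral. Integrate by parts with u = sin(x), dv = exp(3*x) dx, so v = exp(3*x)/3: I = exp(3*x)*sin(x)/3 − (1/3)·∫ exp(3*x)*cos(x) dx.
Apply parts again with u = cos(x), dv = exp(3*x) dx: ∫ exp(3*x)*cos(x) dx = exp(3*x)*cos(x)/3 + (1/3)·I. Substituting back brings back I: I = exp(3*x)*sin(x)/3 - exp(3*x)*cos(x)/9 − (1/9)·I.
Solving for I: (1 + 1/9)·I equals the remaining terms, so I = (9/10)·(exp(3*x)*sin(x)/3 - exp(3*x)*cos(x)/9).

3*exp(3*x)*sin(x)/10 - exp(3*x)*cos(x)/10 + C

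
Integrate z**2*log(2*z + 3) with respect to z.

z**3*log(2*z + 3)/3 - z**3/9 + z**2/4 - 3*z/4 + 9*log(2*z + 3)/8 + C

Use integration by parts with u = log(2*z + 3), dv = z**2 dz.
Then du = 2/(2*z + 3) dz and v = z**3/3.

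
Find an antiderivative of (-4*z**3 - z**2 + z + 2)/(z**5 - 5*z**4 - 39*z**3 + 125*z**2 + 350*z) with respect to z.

log(z)/175 - 353*log(z - 7)/378 + 37*log(z - 5)/50 - 2*log(z + 2)/27 + 59*log(z + 5)/225 + C

Factor the denominator: z*(z - 7)*(z - 5)*(z + 2)*(z + 5).
Partial-fraction decomposition: 59/(225*(z + 5)) - 2/(27*(z + 2)) + 37/(50*(z - 5)) - 353/(378*(z - 7)) + 1/(175*z).
Integrate each term: A/(z−a) contributes A·log|z−a|.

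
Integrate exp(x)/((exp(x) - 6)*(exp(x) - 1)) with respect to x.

Let u = e^x, du = e^x dx.
The integral becomes ∫ du/((u-6)(u-1)); decompose into partial fractions.

log(exp(x) - 6)/5 - log(exp(x) - 1)/5 + C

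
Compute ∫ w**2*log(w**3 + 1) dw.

Let u = w**3 + 1, so du = (3*w**2) dw.
The integral becomes (1/3)·∫ log(u) du; integrate by parts with u′=log(u), dv′=du.

w**3*log(w**3 + 1)/3 - w**3/3 + log(w**3 + 1)/3 + C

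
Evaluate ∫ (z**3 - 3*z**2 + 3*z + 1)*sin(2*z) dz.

-z**3*cos(2*z)/2 + 3*z**2*sin(2*z)/4 + 3*z**2*cos(2*z)/2 - 3*z*sin(2*z)/2 - 3*z*cos(2*z)/4 + 3*sin(2*z)/8 - 5*cos(2*z)/4 + C

Use integration by parts with u = z**3 - 3*z**2 + 3*z + 1, dv = sin(2*z) dz, so v = -cos(2*z)/2.
Apply parts 3 times (tabular method): alternate signs, differentiate u down to 0, integrate dv up.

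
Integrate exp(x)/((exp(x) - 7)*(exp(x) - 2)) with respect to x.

Let u = e^x, du = e^x dx.
The integral becomes ∫ du/((u-2)(u-7)); decompose into partial fractions.

log(exp(x) - 7)/5 - log(exp(x) - 2)/5 + C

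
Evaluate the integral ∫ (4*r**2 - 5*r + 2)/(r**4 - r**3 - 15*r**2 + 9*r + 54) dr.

Factor the denominator: (r - 3)**2*(r + 2)*(r + 3).
Partial-fraction decomposition: -53/(36*(r + 3)) + 28/(25*(r + 2)) + 317/(900*(r - 3)) + 23/(30*(r - 3)**2).
Integrate each term; A/(r−a) gives A·log|r−a|; A/(r−a)² gives −A/(r−a).

317*log(r - 3)/900 + 28*log(r + 2)/25 - 53*log(r + 3)/36 - 23/(30*r - 90) + C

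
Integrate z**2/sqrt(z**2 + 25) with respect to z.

Substitute z = 5·tan(θ), so dz = 5·sec(θ)^2 dθ and the radical becomes sqrt(z**2 + 25) = 5·sec(θ) by the Pythagorean identity.
Integrate the resulting trig expression in θ, then back-substitute tan(θ) = z/5, sec(θ) = sqrt(z**2 + 25)/5 (absorbing any constant into C).

z*sqrt(z**2 + 25)/2 - 25*log(z + sqrt(z**2 + 25))/2 + C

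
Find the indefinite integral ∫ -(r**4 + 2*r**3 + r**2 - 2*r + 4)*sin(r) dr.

Use integration by parts with u = r**4 + 2*r**3 + r**2 - 2*r + 4, dv = -sin(r) dr, so v = cos(r).
Apply parts 4 times (tabular method): alternate signs, differentiate u down to 0, integrate dv up.

r**4*cos(r) - 4*r**3*sin(r) + 2*r**3*cos(r) - 6*r**2*sin(r) - 11*r**2*cos(r) + 22*r*sin(r) - 14*r*cos(r) + 14*sin(r) + 26*cos(r) + C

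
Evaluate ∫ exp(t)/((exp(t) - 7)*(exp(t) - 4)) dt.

log(exp(t) - 7)/3 - log(exp(t) - 4)/3 + C

Let u = e^t, du = e^t dt.
The integral becomes ∫ du/((u-4)(u-7)); decompose into partial fractions.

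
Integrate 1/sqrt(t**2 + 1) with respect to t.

Substitute t = tan(θ), so dt = sec(θ)^2 dθ and the radical becomes sqrt(t**2 + 1) = sec(θ) by the Pythagorean identity.
Integrate the resulting trig expression in θ, then back-substitute tan(θ) = t, sec(θ) = sqrt(t**2 + 1) (absorbing any constant into C).

log(t + sqrt(t**2 + 1)) + C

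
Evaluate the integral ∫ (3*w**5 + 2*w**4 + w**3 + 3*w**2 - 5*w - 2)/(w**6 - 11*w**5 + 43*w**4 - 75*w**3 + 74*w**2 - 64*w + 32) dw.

-9476*log(w - 4)/2601 + 34*log(w - 2)/5 - log(w - 1)/9 - 33*log(w**2 + 1)/1445 + 93*atan(w)/1445 - 1837/(51*w - 204) + C

Factor the denominator: (w - 4)**2*(w - 2)*(w - 1)*(w**2 + 1).
Partial-fraction decomposition: -3*(22*w - 31)/(1445*(w**2 + 1)) - 1/(9*(w - 1)) + 34/(5*(w - 2)) - 9476/(2601*(w - 4)) + 1837/(51*(w - 4)**2).
Integrate each term; A/(w−a) gives A·log|w−a|; the (Bw+D)/(w²+p²) term gives a log and an atan.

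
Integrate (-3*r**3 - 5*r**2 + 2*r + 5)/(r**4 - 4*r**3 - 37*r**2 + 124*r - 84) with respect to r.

Factor the denominator: (r - 7)*(r - 2)*(r - 1)*(r + 6).
Partial-fraction decomposition: -461/(728*(r + 6)) - 1/(42*(r - 1)) + 7/(8*(r - 2)) - 251/(78*(r - 7)).
Integrate each term: A/(r−a) contributes A·log|r−a|.

-251*log(r - 7)/78 + 7*log(r - 2)/8 - log(r - 1)/42 - 461*log(r + 6)/728 + C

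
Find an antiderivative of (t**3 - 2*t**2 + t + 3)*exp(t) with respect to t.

Use integration by parts with u = t**3 - 2*t**2 + t + 3, dv = exp(t) dt, so v = exp(t).
Apply parts 3 times (tabular method): alternate signs, differentiate u down to 0, integrate dv up.

(t**3 - 5*t**2 + 11*t - 8)*exp(t) + C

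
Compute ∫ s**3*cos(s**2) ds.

Let u = s², du = 2s ds; rewrite as (1/2)∫ u^1·cos(1u) du.
Now integrate by parts 1 time.

s**2*sin(s**2)/2 + cos(s**2)/2 + C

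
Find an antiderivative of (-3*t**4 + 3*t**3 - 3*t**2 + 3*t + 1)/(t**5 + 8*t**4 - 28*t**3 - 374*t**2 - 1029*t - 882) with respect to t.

Factor the denominator: (t - 7)*(t + 2)*(t + 3)**2*(t + 7).
Partial-fraction decomposition: -8399/(1120*(t + 7)) + 2417/(800*(t + 3)) - 359/(40*(t + 3)**2) + 89/(45*(t + 2)) - 6299/(12600*(t - 7)).
Integrate each term; A/(t−a) gives A·log|t−a|; A/(t−a)² gives −A/(t−a).

-6299*log(t - 7)/12600 + 89*log(t + 2)/45 + 2417*log(t + 3)/800 - 8399*log(t + 7)/1120 + 359/(40*t + 120) + C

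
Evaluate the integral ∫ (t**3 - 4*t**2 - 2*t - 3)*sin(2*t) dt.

-t**3*cos(2*t)/2 + 3*t**2*sin(2*t)/4 + 2*t**2*cos(2*t) - 2*t*sin(2*t) + 7*t*cos(2*t)/4 - 7*sin(2*t)/8 + cos(2*t)/2 + C

Use integration by parts with u = t**3 - 4*t**2 - 2*t - 3, dv = sin(2*t) dt, so v = -cos(2*t)/2.
Apply parts 3 times (tabular method): alternate signs, differentiate u down to 0, integrate dv up.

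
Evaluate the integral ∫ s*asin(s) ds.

s**2*asin(s)/2 + s*sqrt(-s**2 + 1)/4 - asin(s)/4 + C

Use integration by parts with u = arcsin(s), dv = s ds.
Then du = 1/sqrt(-s**2 + 1) ds.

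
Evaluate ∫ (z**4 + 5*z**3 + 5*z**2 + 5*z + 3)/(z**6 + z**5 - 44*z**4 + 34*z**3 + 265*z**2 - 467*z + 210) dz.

1403*log(z - 5)/4608 - 89*log(z - 2)/135 + 405*log(z - 1)/1024 - 21*log(z + 3)/2560 - 899*log(z + 7)/27648 - 19/(128*z - 128) + C

Factor the denominator: (z - 5)*(z - 2)*(z - 1)**2*(z + 3)*(z + 7).
Partial-fraction decomposition: -899/(27648*(z + 7)) - 21/(2560*(z + 3)) + 405/(1024*(z - 1)) + 19/(128*(z - 1)**2) - 89/(135*(z - 2)) + 1403/(4608*(z - 5)).
Integrate each term; A/(z−a) gives A·log|z−a|; A/(z−a)² gives −A/(z−a).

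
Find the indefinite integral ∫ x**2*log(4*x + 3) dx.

x**3*log(4*x + 3)/3 - x**3/9 + x**2/8 - 3*x/16 + 9*log(4*x + 3)/64 + C

Use integration by parts with u = log(4*x + 3), dv = x**2 dx.
Then du = 4/(4*x + 3) dx and v = x**3/3.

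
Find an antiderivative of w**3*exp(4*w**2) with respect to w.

(4*w**2 - 1)*exp(4*w**2)/32 + C

Let u = w², du = 2w dw; rewrite as (1/2)∫ u^1·exp(4u) du.
Now integrate by parts 1 time.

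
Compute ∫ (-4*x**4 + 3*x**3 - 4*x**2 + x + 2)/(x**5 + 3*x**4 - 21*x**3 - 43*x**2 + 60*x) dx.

log(x)/30 - 445*log(x - 4)/378 + log(x - 1)/36 + 221*log(x + 3)/84 - 1489*log(x + 5)/270 + C

Factor the denominator: x*(x - 4)*(x - 1)*(x + 3)*(x + 5).
Partial-fraction decomposition: -1489/(270*(x + 5)) + 221/(84*(x + 3)) + 1/(36*(x - 1)) - 445/(378*(x - 4)) + 1/(30*x).
Integrate each term: A/(x−a) contributes A·log|x−a|.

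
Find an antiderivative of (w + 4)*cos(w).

Use integration by parts with u = w + 4, dv = cos(w) dw, so v = sin(w).
Apply parts 1 times (tabular method): alternate signs, differentiate u down to 0, integrate dv up.

w*sin(w) + 4*sin(w) + cos(w) + C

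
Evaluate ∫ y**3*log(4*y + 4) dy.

y**4*log(4*y + 4)/4 - y**4/16 + y**3/12 - y**2/8 + y/4 - log(y + 1)/4 + C

Use integration by parts with u = log(4*y + 4), dv = y**3 dy.
Then du = 4/(4*y + 4) dy and v = y**4/4.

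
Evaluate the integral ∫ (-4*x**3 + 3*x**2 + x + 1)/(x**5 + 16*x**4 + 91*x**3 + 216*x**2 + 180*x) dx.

log(x)/180 - 43*log(x + 2)/24 + 133*log(x + 3)/18 - 571*log(x + 5)/30 + 967*log(x + 6)/72 + C

Factor the denominator: x*(x + 2)*(x + 3)*(x + 5)*(x + 6).
Partial-fraction decomposition: 967/(72*(x + 6)) - 571/(30*(x + 5)) + 133/(18*(x + 3)) - 43/(24*(x + 2)) + 1/(180*x).
Integrate each term: A/(x−a) contributes A·log|x−a|.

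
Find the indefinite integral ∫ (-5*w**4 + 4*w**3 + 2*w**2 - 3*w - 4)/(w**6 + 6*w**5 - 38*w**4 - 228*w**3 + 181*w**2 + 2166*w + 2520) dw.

Factor the denominator: (w - 5)*(w - 4)*(w + 2)*(w + 3)**2*(w + 7).
Partial-fraction decomposition: 6631/(5280*(w + 7)) - 537/(896*(w + 3)) + 35/(16*(w + 3)**2) - 17/(35*(w + 2)) + 24/(77*(w - 4)) - 1297/(2688*(w - 5)).
Integrate each term; A/(w−a) gives A·log|w−a|; A/(w−a)² gives −A/(w−a).

-1297*log(w - 5)/2688 + 24*log(w - 4)/77 - 17*log(w + 2)/35 - 537*log(w + 3)/896 + 6631*log(w + 7)/5280 - 35/(16*w + 48) + C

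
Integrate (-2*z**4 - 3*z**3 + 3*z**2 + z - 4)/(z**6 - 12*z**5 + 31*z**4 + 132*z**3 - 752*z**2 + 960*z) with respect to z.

Factor the denominator: z*(z - 5)*(z - 4)**2*(z - 3)*(z + 4).
Partial-fraction decomposition: 5/(288*(z + 4)) + 31/(6*(z - 3)) + 385/(32*(z - 4)) + 41/(2*(z - 4)**2) - 1549/(90*(z - 5)) - 1/(240*z).
Integrate each term; A/(z−a) gives A·log|z−a|; A/(z−a)² gives −A/(z−a).

-log(z)/240 - 1549*log(z - 5)/90 + 385*log(z - 4)/32 + 31*log(z - 3)/6 + 5*log(z + 4)/288 - 41/(2*z - 8) + C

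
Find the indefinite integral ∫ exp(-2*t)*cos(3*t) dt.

3*exp(-2*t)*sin(3*t)/13 - 2*exp(-2*t)*cos(3*t)/13 + C

Let I denote the integral. Integrate by parts with u = cos(3*t), dv = exp(-2*t) dt, so v = -exp(-2*t)/2: I = -exp(-2*t)*cos(3*t)/2 − (3/2)·∫ exp(-2*t)*sin(3*t) dt.
Apply parts again with u = sin(3*t), dv = exp(-2*t) dt: ∫ exp(-2*t)*sin(3*t) dt = -exp(-2*t)*sin(3*t)/2 + (3/2)·I. Substituting back brings back I: I = 3*exp(-2*t)*sin(3*t)/4 - exp(-2*t)*cos(3*t)/2 − (9/4)·I.
Solving for I: (1 + 9/4)·I equals the remaining terms, so I = (4/13)·(3*exp(-2*t)*sin(3*t)/4 - exp(-2*t)*cos(3*t)/2).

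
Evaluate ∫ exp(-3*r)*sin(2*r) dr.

-3*exp(-3*r)*sin(2*r)/13 - 2*exp(-3*r)*cos(2*r)/13 + C

Let I denote the integral. Integrate by parts with u = sin(2*r), dv = exp(-3*r) dr, so v = -exp(-3*r)/3: I = -exp(-3*r)*sin(2*r)/3 + (2/3)·∫ exp(-3*r)*cos(2*r) dr.
Apply parts again with u = cos(2*r), dv = exp(-3*r) dr: ∫ exp(-3*r)*cos(2*r) dr = -exp(-3*r)*cos(2*r)/3 − (2/3)·I. Substituting back brings back I: I = -exp(-3*r)*sin(2*r)/3 - 2*exp(-3*r)*cos(2*r)/9 − (4/9)·I.
Solving for I: (1 + 4/9)·I equals the remaining terms, so I = (9/13)·(-exp(-3*r)*sin(2*r)/3 - 2*exp(-3*r)*cos(2*r)/9).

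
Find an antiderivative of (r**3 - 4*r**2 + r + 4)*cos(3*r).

r**3*sin(3*r)/3 - 4*r**2*sin(3*r)/3 + r**2*cos(3*r)/3 + r*sin(3*r)/9 - 8*r*cos(3*r)/9 + 44*sin(3*r)/27 + cos(3*r)/27 + C

Use integration by parts with u = r**3 - 4*r**2 + r + 4, dv = cos(3*r) dr, so v = sin(3*r)/3.
Apply parts 3 times (tabular method): alternate signs, differentiate u down to 0, integrate dv up.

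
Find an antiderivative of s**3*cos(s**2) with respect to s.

Let u = s², du = 2s ds; rewrite as (1/2)∫ u^1·cos(1u) du.
Now integrate by parts 1 time.

s**2*sin(s**2)/2 + cos(s**2)/2 + C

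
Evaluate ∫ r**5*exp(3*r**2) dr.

(9*r**4 - 6*r**2 + 2)*exp(3*r**2)/54 + C

Let u = r², du = 2r dr; rewrite as (1/2)∫ u^2·exp(3u) du.
Now integrate by parts 2 times.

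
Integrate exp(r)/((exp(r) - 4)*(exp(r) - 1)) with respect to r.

log(exp(r) - 4)/3 - log(exp(r) - 1)/3 + C

Let u = e^r, du = e^r dr.
The integral becomes ∫ du/((u-1)(u-4)); decompose into partial fractions.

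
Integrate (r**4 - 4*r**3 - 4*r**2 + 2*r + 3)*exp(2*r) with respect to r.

Use integration by parts with u = r**4 - 4*r**3 - 4*r**2 + 2*r + 3, dv = exp(2*r) dr, so v = exp(2*r)/2.
Apply parts 4 times (tabular method): alternate signs, differentiate u down to 0, integrate dv up.

(2*r**4 - 12*r**3 + 10*r**2 - 6*r + 9)*exp(2*r)/4 + C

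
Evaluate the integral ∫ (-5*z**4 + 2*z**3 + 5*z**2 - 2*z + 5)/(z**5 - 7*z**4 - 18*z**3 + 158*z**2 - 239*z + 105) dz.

Factor the denominator: (z - 7)*(z - 3)*(z - 1)**2*(z + 5).
Partial-fraction decomposition: -3235/(3456*(z + 5)) - 7/(144*(z - 1)) + 5/(72*(z - 1)**2) + 307/(128*(z - 3)) - 11083/(1728*(z - 7)).
Integrate each term; A/(z−a) gives A·log|z−a|; A/(z−a)² gives −A/(z−a).

-11083*log(z - 7)/1728 + 307*log(z - 3)/128 - 7*log(z - 1)/144 - 3235*log(z + 5)/3456 - 5/(72*z - 72) + C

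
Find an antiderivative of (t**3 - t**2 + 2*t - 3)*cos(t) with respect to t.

Use integration by parts with u = t**3 - t**2 + 2*t - 3, dv = cos(t) dt, so v = sin(t).
Apply parts 3 times (tabular method): alternate signs, differentiate u down to 0, integrate dv up.

t**3*sin(t) - t**2*sin(t) + 3*t**2*cos(t) - 4*t*sin(t) - 2*t*cos(t) - sin(t) - 4*cos(t) + C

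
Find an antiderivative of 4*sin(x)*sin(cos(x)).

Let u = cos(x), so du = (-sin(x)) dx.
Rewriting, the integral becomes -4·∫ sin(u) du = -4·-cos(u).
Substituting back, u = cos(x).

4*cos(cos(x)) + C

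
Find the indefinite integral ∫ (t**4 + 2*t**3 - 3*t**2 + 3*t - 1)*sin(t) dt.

-t**4*cos(t) + 4*t**3*sin(t) - 2*t**3*cos(t) + 6*t**2*sin(t) + 15*t**2*cos(t) - 30*t*sin(t) + 9*t*cos(t) - 9*sin(t) - 29*cos(t) + C

Use integration by parts with u = t**4 + 2*t**3 - 3*t**2 + 3*t - 1, dv = sin(t) dt, so v = -cos(t).
Apply parts 4 times (tabular method): alternate signs, differentiate u down to 0, integrate dv up.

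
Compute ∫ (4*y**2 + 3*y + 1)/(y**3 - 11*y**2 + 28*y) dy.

Factor the denominator: y*(y - 7)*(y - 4).
Partial-fraction decomposition: -77/(12*(y - 4)) + 218/(21*(y - 7)) + 1/(28*y).
Integrate each term: A/(y−a) contributes A·log|y−a|.

log(y)/28 + 218*log(y - 7)/21 - 77*log(y - 4)/12 + C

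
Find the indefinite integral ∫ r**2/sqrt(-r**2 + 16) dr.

Substitute r = 4·sin(θ), so dr = 4·cos(θ) dθ and the radical becomes sqrt(-r**2 + 16) = 4·cos(θ) by the Pythagorean identity.
Integrate the resulting trig expression in θ, then back-substitute θ = asin(r/4), sin(θ) = r/4, cos(θ) = sqrt(-r**2 + 16)/4 (absorbing any constant into C).

-r*sqrt(-r**2 + 16)/2 + 8*asin(r/4) + C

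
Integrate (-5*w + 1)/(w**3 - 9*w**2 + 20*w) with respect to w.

Factor the denominator: w*(w - 5)*(w - 4).
Partial-fraction decomposition: 19/(4*(w - 4)) - 24/(5*(w - 5)) + 1/(20*w).
Integrate each term: A/(w−a) contributes A·log|w−a|.

log(w)/20 - 24*log(w - 5)/5 + 19*log(w - 4)/4 + C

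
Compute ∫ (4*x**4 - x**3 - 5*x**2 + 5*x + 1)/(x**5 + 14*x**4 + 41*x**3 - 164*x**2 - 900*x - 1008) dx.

Factor the denominator: (x - 4)*(x + 2)*(x + 3)*(x + 6)*(x + 7).
Partial-fraction decomposition: 2417/(55*(x + 7)) - 5191/(120*(x + 6)) + 73/(21*(x + 3)) - 43/(120*(x + 2)) + 901/(4620*(x - 4)).
Integrate each term: A/(x−a) contributes A·log|x−a|.

901*log(x - 4)/4620 - 43*log(x + 2)/120 + 73*log(x + 3)/21 - 5191*log(x + 6)/120 + 2417*log(x + 7)/55 + C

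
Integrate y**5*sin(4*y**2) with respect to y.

-y**4*cos(4*y**2)/8 + y**2*sin(4*y**2)/16 + cos(4*y**2)/64 + C

Let u = y², du = 2y dy; rewrite as (1/2)∫ u^2·sin(4u) du.
Now integrate by parts 2 times.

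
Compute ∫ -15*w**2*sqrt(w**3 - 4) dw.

Let u = w**3 - 4, so du = (3*w**2) dw.
Rewriting, the integral becomes -5·∫ √u du = -5·(2/3)u^(3/2).
Substituting back, u = w**3 - 4.

-10*(w**3 - 4)**(3/2)/3 + C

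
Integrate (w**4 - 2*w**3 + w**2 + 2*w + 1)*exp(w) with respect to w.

(w**4 - 6*w**3 + 19*w**2 - 36*w + 37)*exp(w) + C

Use integration by parts with u = w**4 - 2*w**3 + w**2 + 2*w + 1, dv = exp(w) dw, so v = exp(w).
Apply parts 4 times (tabular method): alternate signs, differentiate u down to 0, integrate dv up.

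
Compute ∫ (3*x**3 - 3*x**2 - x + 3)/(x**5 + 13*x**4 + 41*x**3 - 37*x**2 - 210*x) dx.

Factor the denominator: x*(x - 2)*(x + 3)*(x + 5)*(x + 7).
Partial-fraction decomposition: -583/(252*(x + 7)) + 221/(70*(x + 5)) - 17/(20*(x + 3)) + 13/(630*(x - 2)) - 1/(70*x).
Integrate each term: A/(x−a) contributes A·log|x−a|.

-log(x)/70 + 13*log(x - 2)/630 - 17*log(x + 3)/20 + 221*log(x + 5)/70 - 583*log(x + 7)/252 + C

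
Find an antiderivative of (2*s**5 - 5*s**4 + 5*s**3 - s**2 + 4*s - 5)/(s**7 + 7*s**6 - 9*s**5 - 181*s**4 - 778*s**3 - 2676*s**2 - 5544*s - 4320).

2027*log(s - 6)/63360 - 48727*log(s + 2)/64896 + 737*log(s + 4)/200 - 1675*log(s + 5)/561 + 12667*log(s**2 + 9)/1292850 - 44056*atan(s/3)/646425 - 67/(208*s + 416) + C

Factor the denominator: (s - 6)*(s + 2)**2*(s + 4)*(s + 5)*(s**2 + 9).
Partial-fraction decomposition: (12667*s - 132168)/(646425*(s**2 + 9)) - 1675/(561*(s + 5)) + 737/(200*(s + 4)) - 48727/(64896*(s + 2)) + 67/(208*(s + 2)**2) + 2027/(63360*(s - 6)).
Integrate each term; A/(s−a) gives A·log|s−a|; the (Bs+D)/(s²+p²) term gives a log and an atan.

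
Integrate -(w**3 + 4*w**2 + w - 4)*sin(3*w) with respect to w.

Use integration by parts with u = w**3 + 4*w**2 + w - 4, dv = -sin(3*w) dw, so v = cos(3*w)/3.
Apply parts 3 times (tabular method): alternate signs, differentiate u down to 0, integrate dv up.

w**3*cos(3*w)/3 - w**2*sin(3*w)/3 + 4*w**2*cos(3*w)/3 - 8*w*sin(3*w)/9 + w*cos(3*w)/9 - sin(3*w)/27 - 44*cos(3*w)/27 + C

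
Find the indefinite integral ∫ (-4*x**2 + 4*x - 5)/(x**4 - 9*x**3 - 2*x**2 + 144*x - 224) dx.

Factor the denominator: (x - 7)*(x - 4)*(x - 2)*(x + 4).
Partial-fraction decomposition: 85/(528*(x + 4)) - 13/(60*(x - 2)) + 53/(48*(x - 4)) - 173/(165*(x - 7)).
Integrate each term: A/(x−a) contributes A·log|x−a|.

-173*log(x - 7)/165 + 53*log(x - 4)/48 - 13*log(x - 2)/60 + 85*log(x + 4)/528 + C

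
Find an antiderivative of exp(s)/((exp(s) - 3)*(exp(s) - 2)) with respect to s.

log(exp(s) - 3) - log(exp(s) - 2) + C

Let u = e^s, du = e^s ds.
The integral becomes ∫ du/((u-3)(u-2)); decompose into partial fractions.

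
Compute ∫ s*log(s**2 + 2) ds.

Let u = s**2 + 2, so du = (2*s) ds.
The integral becomes (1/2)·∫ log(u) du; integrate by parts with u′=log(u), dv′=du.

s**2*log(s**2 + 2)/2 - s**2/2 + log(s**2 + 2) + C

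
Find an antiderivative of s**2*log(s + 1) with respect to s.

s**3*log(s + 1)/3 - s**3/9 + s**2/6 - s/3 + log(s + 1)/3 + C

Use integration by parts with u = log(s + 1), dv = s**2 ds.
Then du = 1/(s + 1) ds and v = s**3/3.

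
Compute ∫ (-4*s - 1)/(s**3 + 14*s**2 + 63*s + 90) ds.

Factor the denominator: (s + 3)*(s + 5)*(s + 6).
Partial-fraction decomposition: 23/(3*(s + 6)) - 19/(2*(s + 5)) + 11/(6*(s + 3)).
Integrate each term: A/(s−a) contributes A·log|s−a|.

11*log(s + 3)/6 - 19*log(s + 5)/2 + 23*log(s + 6)/3 + C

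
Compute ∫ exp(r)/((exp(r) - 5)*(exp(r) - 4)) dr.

log(exp(r) - 5) - log(exp(r) - 4) + C

Let u = e^r, du = e^r dr.
The integral becomes ∫ du/((u-4)(u-5)); decompose into partial fractions.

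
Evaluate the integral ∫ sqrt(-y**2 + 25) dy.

Substitute y = 5·sin(θ), so dy = 5·cos(θ) dθ and the radical becomes sqrt(-y**2 + 25) = 5·cos(θ) by the Pythagorean identity.
Integrate the resulting trig expression in θ, then back-substitute θ = asin(y/5), sin(θ) = y/5, cos(θ) = sqrt(-y**2 + 25)/5 (absorbing any constant into C).

y*sqrt(-y**2 + 25)/2 + 25*asin(y/5)/2 + C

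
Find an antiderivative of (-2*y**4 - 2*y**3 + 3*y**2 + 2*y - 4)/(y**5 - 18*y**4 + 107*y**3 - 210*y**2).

2*log(y)/11025 - 5331*log(y - 7)/98 + 727*log(y - 6)/9 - 1419*log(y - 5)/50 - 2/(105*y) + C

Factor the denominator: y**2*(y - 7)*(y - 6)*(y - 5).
Partial-fraction decomposition: -1419/(50*(y - 5)) + 727/(9*(y - 6)) - 5331/(98*(y - 7)) + 2/(11025*y) + 2/(105*y**2).
Integrate each term; A/(y−a) gives A·log|y−a|; A/(y−a)² gives −A/(y−a).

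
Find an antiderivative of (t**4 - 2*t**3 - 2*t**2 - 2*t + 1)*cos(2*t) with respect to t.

t**4*sin(2*t)/2 - t**3*sin(2*t) + t**3*cos(2*t) - 5*t**2*sin(2*t)/2 - 3*t**2*cos(2*t)/2 + t*sin(2*t)/2 - 5*t*cos(2*t)/2 + 7*sin(2*t)/4 + cos(2*t)/4 + C

Use integration by parts with u = t**4 - 2*t**3 - 2*t**2 - 2*t + 1, dv = cos(2*t) dt, so v = sin(2*t)/2.
Apply parts 4 times (tabular method): alternate signs, differentiate u down to 0, integrate dv up.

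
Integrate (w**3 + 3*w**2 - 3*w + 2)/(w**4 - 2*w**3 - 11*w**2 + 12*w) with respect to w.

log(w)/6 + 17*log(w - 4)/14 - log(w - 1)/4 - 11*log(w + 3)/84 + C

Factor the denominator: w*(w - 4)*(w - 1)*(w + 3).
Partial-fraction decomposition: -11/(84*(w + 3)) - 1/(4*(w - 1)) + 17/(14*(w - 4)) + 1/(6*w).
Integrate each term: A/(w−a) contributes A·log|w−a|.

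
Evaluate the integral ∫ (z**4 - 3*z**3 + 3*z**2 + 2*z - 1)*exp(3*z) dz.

(27*z**4 - 117*z**3 + 198*z**2 - 78*z - 1)*exp(3*z)/81 + C

Use integration by parts with u = z**4 - 3*z**3 + 3*z**2 + 2*z - 1, dv = exp(3*z) dz, so v = exp(3*z)/3.
Apply parts 4 times (tabular method): alternate signs, differentiate u down to 0, integrate dv up.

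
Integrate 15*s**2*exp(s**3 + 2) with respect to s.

5*exp(s**3 + 2) + C

Let u = s**3 + 2, so du = (3*s**2) ds.
Rewriting, the integral becomes 5·∫ e^u du = 5·e^u.
Substituting back, u = s**3 + 2.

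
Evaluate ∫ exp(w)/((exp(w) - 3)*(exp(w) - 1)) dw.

log(exp(w) - 3)/2 - log(exp(w) - 1)/2 + C

Let u = e^w, du = e^w dw.
The integral becomes ∫ du/((u-3)(u-1)); decompose into partial fractions.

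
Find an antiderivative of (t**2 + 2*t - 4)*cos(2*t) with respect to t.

t**2*sin(2*t)/2 + t*sin(2*t) + t*cos(2*t)/2 - 9*sin(2*t)/4 + cos(2*t)/2 + C

Use integration by parts with u = t**2 + 2*t - 4, dv = cos(2*t) dt, so v = sin(2*t)/2.
Apply parts 2 times (tabular method): alternate signs, differentiate u down to 0, integrate dv up.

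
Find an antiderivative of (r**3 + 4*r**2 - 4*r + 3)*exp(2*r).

Use integration by parts with u = r**3 + 4*r**2 - 4*r + 3, dv = exp(2*r) dr, so v = exp(2*r)/2.
Apply parts 3 times (tabular method): alternate signs, differentiate u down to 0, integrate dv up.

(4*r**3 + 10*r**2 - 26*r + 25)*exp(2*r)/8 + C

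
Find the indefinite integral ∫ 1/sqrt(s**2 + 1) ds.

log(s + sqrt(s**2 + 1)) + C

Substitute s = tan(θ), so ds = sec(θ)^2 dθ and the radical becomes sqrt(s**2 + 1) = sec(θ) by the Pythagorean identity.
Integrate the resulting trig expression in θ, then back-substitute tan(θ) = s, sec(θ) = sqrt(s**2 + 1) (absorbing any constant into C).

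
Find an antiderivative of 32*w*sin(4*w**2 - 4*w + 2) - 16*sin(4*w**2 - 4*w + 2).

Let u = 4*w**2 - 4*w + 2, so du = (8*w - 4) dw.
Rewriting, the integral becomes 4·∫ sin(u) du = 4·-cos(u).
Substituting back, u = 4*w**2 - 4*w + 2.

-4*cos(4*w**2 - 4*w + 2) + C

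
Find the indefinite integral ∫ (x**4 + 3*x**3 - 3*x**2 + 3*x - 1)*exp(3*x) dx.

Use integration by parts with u = x**4 + 3*x**3 - 3*x**2 + 3*x - 1, dv = exp(3*x) dx, so v = exp(3*x)/3.
Apply parts 4 times (tabular method): alternate signs, differentiate u down to 0, integrate dv up.

(27*x**4 + 45*x**3 - 126*x**2 + 165*x - 82)*exp(3*x)/81 + C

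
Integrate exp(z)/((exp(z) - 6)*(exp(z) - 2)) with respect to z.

Let u = e^z, du = e^z dz.
The integral becomes ∫ du/((u-2)(u-6)); decompose into partial fractions.

log(exp(z) - 6)/4 - log(exp(z) - 2)/4 + C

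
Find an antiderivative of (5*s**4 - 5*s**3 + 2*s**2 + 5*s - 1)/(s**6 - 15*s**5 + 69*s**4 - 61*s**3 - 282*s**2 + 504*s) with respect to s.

Factor the denominator: s*(s - 7)*(s - 4)*(s - 3)**2*(s + 2).
Partial-fraction decomposition: -13/(300*(s + 2)) + 19153/(1800*(s - 3)) + 151/(30*(s - 3)**2) - 337/(24*(s - 4)) + 193/(56*(s - 7)) - 1/(504*s).
Integrate each term; A/(s−a) gives A·log|s−a|; A/(s−a)² gives −A/(s−a).

-log(s)/504 + 193*log(s - 7)/56 - 337*log(s - 4)/24 + 19153*log(s - 3)/1800 - 13*log(s + 2)/300 - 151/(30*s - 90) + C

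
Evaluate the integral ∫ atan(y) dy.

Use integration by parts with u = arctan(y), dv = dy.
Then du = 1/(y**2 + 1) dy.

y*atan(y) - log(y**2 + 1)/2 + C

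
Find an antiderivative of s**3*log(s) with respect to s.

Use integration by parts with u = log(s), dv = s**3 ds.
Then du = 1/s ds and v = s**4/4.

s**4*log(s)/4 - s**4/16 + C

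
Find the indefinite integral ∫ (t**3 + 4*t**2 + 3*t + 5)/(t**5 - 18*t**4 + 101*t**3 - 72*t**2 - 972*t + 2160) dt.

Factor the denominator: (t - 6)**2*(t - 5)*(t - 4)*(t + 3).
Partial-fraction decomposition: 5/(4536*(t + 3)) - 145/(28*(t - 4)) + 245/(8*(t - 5)) - 8245/(324*(t - 6)) + 383/(18*(t - 6)**2).
Integrate each term; A/(t−a) gives A·log|t−a|; A/(t−a)² gives −A/(t−a).

-8245*log(t - 6)/324 + 245*log(t - 5)/8 - 145*log(t - 4)/28 + 5*log(t + 3)/4536 - 383/(18*t - 108) + C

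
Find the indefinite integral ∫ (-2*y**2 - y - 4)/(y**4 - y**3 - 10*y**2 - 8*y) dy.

Factor the denominator: y*(y - 4)*(y + 1)*(y + 2).
Partial-fraction decomposition: 5/(6*(y + 2)) - 1/(y + 1) - 1/(3*(y - 4)) + 1/(2*y).
Integrate each term: A/(y−a) contributes A·log|y−a|.

log(y)/2 - log(y - 4)/3 - log(y + 1) + 5*log(y + 2)/6 + C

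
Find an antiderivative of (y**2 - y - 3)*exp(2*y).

Use integration by parts with u = y**2 - y - 3, dv = exp(2*y) dy, so v = exp(2*y)/2.
Apply parts 2 times (tabular method): alternate signs, differentiate u down to 0, integrate dv up.

(y**2 - 2*y - 2)*exp(2*y)/2 + C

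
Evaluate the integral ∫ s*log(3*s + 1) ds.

s**2*log(3*s + 1)/2 - s**2/4 + s/6 - log(3*s + 1)/18 + C

Use integration by parts with u = log(3*s + 1), dv = s ds.
Then du = 3/(3*s + 1) ds and v = s**2/2.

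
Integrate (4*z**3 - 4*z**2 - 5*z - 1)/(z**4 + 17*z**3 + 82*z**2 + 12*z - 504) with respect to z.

Factor the denominator: (z - 2)*(z + 6)**2*(z + 7).
Partial-fraction decomposition: 1534/(9*(z + 7)) - 10653/(64*(z + 6)) + 979/(8*(z + 6)**2) + 5/(576*(z - 2)).
Integrate each term; A/(z−a) gives A·log|z−a|; A/(z−a)² gives −A/(z−a).

5*log(z - 2)/576 - 10653*log(z + 6)/64 + 1534*log(z + 7)/9 - 979/(8*z + 48) + C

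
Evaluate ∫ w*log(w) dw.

w**2*log(w)/2 - w**2/4 + C

Use integration by parts with u = log(w), dv = w dw.
Then du = 1/w dw and v = w**2/2.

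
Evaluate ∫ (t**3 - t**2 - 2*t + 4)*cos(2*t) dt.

Use integration by parts with u = t**3 - t**2 - 2*t + 4, dv = cos(2*t) dt, so v = sin(2*t)/2.
Apply parts 3 times (tabular method): alternate signs, differentiate u down to 0, integrate dv up.

t**3*sin(2*t)/2 - t**2*sin(2*t)/2 + 3*t**2*cos(2*t)/4 - 7*t*sin(2*t)/4 - t*cos(2*t)/2 + 9*sin(2*t)/4 - 7*cos(2*t)/8 + C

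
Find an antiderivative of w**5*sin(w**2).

Let u = w², du = 2w dw; rewrite as (1/2)∫ u^2·sin(1u) du.
Now integrate by parts 2 times.

-w**4*cos(w**2)/2 + w**2*sin(w**2) + cos(w**2) + C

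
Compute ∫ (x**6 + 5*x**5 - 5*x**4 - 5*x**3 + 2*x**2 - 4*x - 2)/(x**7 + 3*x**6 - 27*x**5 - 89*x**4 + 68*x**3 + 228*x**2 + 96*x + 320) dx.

4588*log(x - 5)/7371 - 17*log(x - 2)/360 - 61*log(x + 2)/280 + 1715*log(x + 4)/2754 + 11*log(x**2 + 1)/1105 - 4*atan(x)/221 - 19/(18*x + 72) + C

Factor the denominator: (x - 5)*(x - 2)*(x + 2)*(x + 4)**2*(x**2 + 1).
Partial-fraction decomposition: 2*(11*x - 10)/(1105*(x**2 + 1)) + 1715/(2754*(x + 4)) + 19/(18*(x + 4)**2) - 61/(280*(x + 2)) - 17/(360*(x - 2)) + 4588/(7371*(x - 5)).
Integrate each term; A/(x−a) gives A·log|x−a|; the (Bx+D)/(x²+p²) term gives a log and an atan.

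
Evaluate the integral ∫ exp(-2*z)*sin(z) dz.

-2*exp(-2*z)*sin(z)/5 - exp(-2*z)*cos(z)/5 + C

Let I denote the integral. Integrate by parts with u = sin(z), dv = exp(-2*z) dz, so v = -exp(-2*z)/2: I = -exp(-2*z)*sin(z)/2 + (1/2)·∫ exp(-2*z)*cos(z) dz.
Apply parts again with u = cos(z), dv = exp(-2*z) dz: ∫ exp(-2*z)*cos(z) dz = -exp(-2*z)*cos(z)/2 − (1/2)·I. Substituting back brings back I: I = -exp(-2*z)*sin(z)/2 - exp(-2*z)*cos(z)/4 − (1/4)·I.
Solving for I: (1 + 1/4)·I equals the remaining terms, so I = (4/5)·(-exp(-2*z)*sin(z)/2 - exp(-2*z)*cos(z)/4).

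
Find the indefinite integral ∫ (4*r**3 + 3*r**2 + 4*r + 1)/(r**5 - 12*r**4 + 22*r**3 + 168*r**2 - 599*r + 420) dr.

Factor the denominator: (r - 7)*(r - 5)*(r - 3)*(r - 1)*(r + 4).
Partial-fraction decomposition: -223/(3465*(r + 4)) - 1/(20*(r - 1)) + 37/(28*(r - 3)) - 149/(36*(r - 5)) + 129/(44*(r - 7)).
Integrate each term: A/(r−a) contributes A·log|r−a|.

129*log(r - 7)/44 - 149*log(r - 5)/36 + 37*log(r - 3)/28 - log(r - 1)/20 - 223*log(r + 4)/3465 + C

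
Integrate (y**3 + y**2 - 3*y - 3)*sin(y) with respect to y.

Use integration by parts with u = y**3 + y**2 - 3*y - 3, dv = sin(y) dy, so v = -cos(y).
Apply parts 3 times (tabular method): alternate signs, differentiate u down to 0, integrate dv up.

-y**3*cos(y) + 3*y**2*sin(y) - y**2*cos(y) + 2*y*sin(y) + 9*y*cos(y) - 9*sin(y) + 5*cos(y) + C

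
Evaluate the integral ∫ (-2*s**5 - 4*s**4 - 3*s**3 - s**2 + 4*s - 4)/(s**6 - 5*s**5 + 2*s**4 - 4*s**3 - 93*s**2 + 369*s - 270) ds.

Factor the denominator: (s - 5)*(s - 2)*(s - 1)*(s + 3)*(s**2 + 9).
Partial-fraction decomposition: (625*s - 6888)/(3978*(s**2 + 9)) - 109/(1440*(s + 3)) - 1/(16*(s - 1)) + 152/(195*(s - 2)) - 4567/(1632*(s - 5)).
Integrate each term; A/(s−a) gives A·log|s−a|; the (Bs+D)/(s²+p²) term gives a log and an atan.

-4567*log(s - 5)/1632 + 152*log(s - 2)/195 - log(s - 1)/16 - 109*log(s + 3)/1440 + 625*log(s**2 + 9)/7956 - 1148*atan(s/3)/1989 + C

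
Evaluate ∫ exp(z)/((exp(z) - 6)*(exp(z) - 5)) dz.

Let u = e^z, du = e^z dz.
The integral becomes ∫ du/((u-5)(u-6)); decompose into partial fractions.

log(exp(z) - 6) - log(exp(z) - 5) + C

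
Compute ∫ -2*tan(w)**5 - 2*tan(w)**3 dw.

Let u = tan(w), so du = (tan(w)**2 + 1) dw.
Rewriting, the integral becomes -2·∫ u^3 du = -2·u^4/4.
Substituting back, u = tan(w).

-tan(w)**4/2 + C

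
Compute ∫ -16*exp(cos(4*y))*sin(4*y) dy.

4*exp(cos(4*y)) + C

Let u = cos(4*y), so du = (-4*sin(4*y)) dy.
Rewriting, the integral becomes 4·∫ e^u du = 4·e^u.
Substituting back, u = cos(4*y).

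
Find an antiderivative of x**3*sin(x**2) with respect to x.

Let u = x², du = 2x dx; rewrite as (1/2)∫ u^1·sin(1u) du.
Now integrate by parts 1 time.

-x**2*cos(x**2)/2 + sin(x**2)/2 + C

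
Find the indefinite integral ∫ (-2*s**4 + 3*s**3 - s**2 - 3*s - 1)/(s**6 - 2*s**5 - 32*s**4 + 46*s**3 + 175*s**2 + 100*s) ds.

Factor the denominator: s*(s - 5)*(s - 4)*(s + 1)**2*(s + 5).
Partial-fraction decomposition: 409/(1800*(s + 5)) - 173/(1800*(s + 1)) + 1/(30*(s + 1)**2) + 349/(900*(s - 4)) - 229/(450*(s - 5)) - 1/(100*s).
Integrate each term; A/(s−a) gives A·log|s−a|; A/(s−a)² gives −A/(s−a).

-log(s)/100 - 229*log(s - 5)/450 + 349*log(s - 4)/900 - 173*log(s + 1)/1800 + 409*log(s + 5)/1800 - 1/(30*s + 30) + C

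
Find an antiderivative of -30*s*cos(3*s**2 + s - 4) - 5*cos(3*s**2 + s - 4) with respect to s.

Let u = 3*s**2 + s - 4, so du = (6*s + 1) ds.
Rewriting, the integral becomes -5·∫ cos(u) du = -5·sin(u).
Substituting back, u = 3*s**2 + s - 4.

-5*sin(3*s**2 + s - 4) + C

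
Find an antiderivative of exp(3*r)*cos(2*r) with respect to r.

2*exp(3*r)*sin(2*r)/13 + 3*exp(3*r)*cos(2*r)/13 + C

Let I denote the integral. Integrate by parts with u = cos(2*r), dv = exp(3*r) dr, so v = exp(3*r)/3: I = exp(3*r)*cos(2*r)/3 + (2/3)·∫ exp(3*r)*sin(2*r) dr.
Apply parts again with u = sin(2*r), dv = exp(3*r) dr: ∫ exp(3*r)*sin(2*r) dr = exp(3*r)*sin(2*r)/3 − (2/3)·I. Substituting back brings back I: I = 2*exp(3*r)*sin(2*r)/9 + exp(3*r)*cos(2*r)/3 − (4/9)·I.
Solving for I: (1 + 4/9)·I equals the remaining terms, so I = (9/13)·(2*exp(3*r)*sin(2*r)/9 + exp(3*r)*cos(2*r)/3).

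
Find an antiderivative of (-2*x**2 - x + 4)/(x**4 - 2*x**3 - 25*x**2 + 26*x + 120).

-17*log(x - 5)/42 + 17*log(x - 3)/70 - log(x + 2)/35 + 4*log(x + 4)/21 + C

Factor the denominator: (x - 5)*(x - 3)*(x + 2)*(x + 4).
Partial-fraction decomposition: 4/(21*(x + 4)) - 1/(35*(x + 2)) + 17/(70*(x - 3)) - 17/(42*(x - 5)).
Integrate each term: A/(x−a) contributes A·log|x−a|.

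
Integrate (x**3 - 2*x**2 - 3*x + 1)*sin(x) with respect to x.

Use integration by parts with u = x**3 - 2*x**2 - 3*x + 1, dv = sin(x) dx, so v = -cos(x).
Apply parts 3 times (tabular method): alternate signs, differentiate u down to 0, integrate dv up.

-x**3*cos(x) + 3*x**2*sin(x) + 2*x**2*cos(x) - 4*x*sin(x) + 9*x*cos(x) - 9*sin(x) - 5*cos(x) + C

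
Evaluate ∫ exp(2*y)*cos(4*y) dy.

exp(2*y)*sin(4*y)/5 + exp(2*y)*cos(4*y)/10 + C

Let I denote the integral. Integrate by parts with u = cos(4*y), dv = exp(2*y) dy, so v = exp(2*y)/2: I = exp(2*y)*cos(4*y)/2 + 2·∫ exp(2*y)*sin(4*y) dy.
Apply parts again with u = sin(4*y), dv = exp(2*y) dy: ∫ exp(2*y)*sin(4*y) dy = exp(2*y)*sin(4*y)/2 − 2·I. Substituting back brings back I: I = exp(2*y)*sin(4*y) + exp(2*y)*cos(4*y)/2 − 4·I.
Solving for I: (1 + 4)·I equals the remaining terms, so I = (1/5)·(exp(2*y)*sin(4*y) + exp(2*y)*cos(4*y)/2).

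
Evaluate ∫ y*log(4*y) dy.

y**2*(log(y) + 2*log(2))/2 - y**2/4 + C

Use integration by parts with u = log(4*y), dv = y dy.
Then du = 1/y dy and v = y**2/2.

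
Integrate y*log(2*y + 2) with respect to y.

Use integration by parts with u = log(2*y + 2), dv = y dy.
Then du = 2/(2*y + 2) dy and v = y**2/2.

y**2*log(2*y + 2)/2 - y**2/4 + y/2 - log(y + 1)/2 + C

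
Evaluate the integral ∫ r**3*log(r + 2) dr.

Use integration by parts with u = log(r + 2), dv = r**3 dr.
Then du = 1/(r + 2) dr and v = r**4/4.

r**4*log(r + 2)/4 - r**4/16 + r**3/6 - r**2/2 + 2*r - 4*log(r + 2) + C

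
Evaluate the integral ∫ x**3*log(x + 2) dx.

x**4*log(x + 2)/4 - x**4/16 + x**3/6 - x**2/2 + 2*x - 4*log(x + 2) + C

Use integration by parts with u = log(x + 2), dv = x**3 dx.
Then du = 1/(x + 2) dx and v = x**4/4.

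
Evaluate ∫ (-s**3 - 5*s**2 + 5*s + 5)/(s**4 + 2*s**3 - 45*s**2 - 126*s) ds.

-5*log(s)/126 - 274*log(s - 7)/455 - 14*log(s + 3)/45 - 11*log(s + 6)/234 + C

Factor the denominator: s*(s - 7)*(s + 3)*(s + 6).
Partial-fraction decomposition: -11/(234*(s + 6)) - 14/(45*(s + 3)) - 274/(455*(s - 7)) - 5/(126*s).
Integrate each term: A/(s−a) contributes A·log|s−a|.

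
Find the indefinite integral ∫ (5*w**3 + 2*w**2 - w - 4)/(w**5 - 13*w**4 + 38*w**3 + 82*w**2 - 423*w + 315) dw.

Factor the denominator: (w - 7)*(w - 5)*(w - 3)*(w - 1)*(w + 3).
Partial-fraction decomposition: -59/(960*(w + 3)) - 1/(96*(w - 1)) + 73/(48*(w - 3)) - 333/(64*(w - 5)) + 901/(240*(w - 7)).
Integrate each term: A/(w−a) contributes A·log|w−a|.

901*log(w - 7)/240 - 333*log(w - 5)/64 + 73*log(w - 3)/48 - log(w - 1)/96 - 59*log(w + 3)/960 + C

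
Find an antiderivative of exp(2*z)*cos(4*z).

Let I denote the integral. Integrate by parts with u = cos(4*z), dv = exp(2*z) dz, so v = exp(2*z)/2: I = exp(2*z)*cos(4*z)/2 + 2·∫ exp(2*z)*sin(4*z) dz.
Apply parts again with u = sin(4*z), dv = exp(2*z) dz: ∫ exp(2*z)*sin(4*z) dz = exp(2*z)*sin(4*z)/2 − 2·I. Substituting back brings back I: I = exp(2*z)*sin(4*z) + exp(2*z)*cos(4*z)/2 − 4·I.
Solving for I: (1 + 4)·I equals the remaining terms, so I = (1/5)·(exp(2*z)*sin(4*z) + exp(2*z)*cos(4*z)/2).

exp(2*z)*sin(4*z)/5 + exp(2*z)*cos(4*z)/10 + C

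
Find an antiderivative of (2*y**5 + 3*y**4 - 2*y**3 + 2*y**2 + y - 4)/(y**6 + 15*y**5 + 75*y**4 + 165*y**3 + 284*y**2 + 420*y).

-log(y)/105 + 89*log(y + 3)/156 - 1021*log(y + 5)/145 + 12819*log(y + 7)/1484 - 1576*log(y**2 + 4)/19981 - 567*atan(y/2)/39962 + C

Factor the denominator: y*(y + 3)*(y + 5)*(y + 7)*(y**2 + 4).
Partial-fraction decomposition: -(3152*y + 567)/(19981*(y**2 + 4)) + 12819/(1484*(y + 7)) - 1021/(145*(y + 5)) + 89/(156*(y + 3)) - 1/(105*y).
Integrate each term; A/(y−a) gives A·log|y−a|; the (By+D)/(y²+p²) term gives a log and an atan.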